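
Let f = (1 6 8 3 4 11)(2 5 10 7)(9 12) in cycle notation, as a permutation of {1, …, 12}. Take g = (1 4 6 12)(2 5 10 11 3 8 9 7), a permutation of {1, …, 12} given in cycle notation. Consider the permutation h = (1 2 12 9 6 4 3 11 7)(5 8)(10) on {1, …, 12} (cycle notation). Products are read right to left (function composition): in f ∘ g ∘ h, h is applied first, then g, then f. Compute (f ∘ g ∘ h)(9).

Chase 9: h(9) = 6; g(6) = 12; f(12) = 9. Hence (f ∘ g ∘ h)(9) = 9.

9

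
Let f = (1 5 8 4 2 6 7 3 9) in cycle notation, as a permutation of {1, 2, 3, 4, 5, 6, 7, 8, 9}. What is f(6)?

7

Within (1 5 8 4 2 6 7 3 9), 6 ↦ 7.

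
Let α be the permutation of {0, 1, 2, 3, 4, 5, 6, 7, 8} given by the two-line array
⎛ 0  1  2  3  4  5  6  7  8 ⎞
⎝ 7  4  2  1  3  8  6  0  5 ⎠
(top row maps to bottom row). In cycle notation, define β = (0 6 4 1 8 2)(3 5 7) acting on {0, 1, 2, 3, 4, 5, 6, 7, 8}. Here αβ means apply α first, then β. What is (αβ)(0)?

α(0) = 7, then β(7) = 3; composing gives (αβ)(0) = 3.

3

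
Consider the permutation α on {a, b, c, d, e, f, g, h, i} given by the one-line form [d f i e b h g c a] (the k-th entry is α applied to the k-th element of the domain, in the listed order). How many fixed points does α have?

The fixed points (elements with α(x) = x) are {g}, so there is 1.

1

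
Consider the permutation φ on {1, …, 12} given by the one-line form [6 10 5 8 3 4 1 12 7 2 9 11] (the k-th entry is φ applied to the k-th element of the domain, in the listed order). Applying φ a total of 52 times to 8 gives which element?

7

Tracing 8 → 12 → … returns to 8 after 8 steps, so 8 lies in an 8-cycle (1 6 4 8 12 11 9 7).
Powers repeat with period 8 on this cycle, and 52 mod 8 = 4, so φ^52(8) = φ^4(8).
Advancing 4 steps from 8: 8 → 12 → 11 → 9 → 7.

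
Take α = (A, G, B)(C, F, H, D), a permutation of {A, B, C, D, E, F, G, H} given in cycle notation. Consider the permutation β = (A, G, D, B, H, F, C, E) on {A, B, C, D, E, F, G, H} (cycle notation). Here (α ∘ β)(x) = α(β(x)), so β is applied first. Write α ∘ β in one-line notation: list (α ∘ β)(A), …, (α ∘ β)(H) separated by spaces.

For each element, apply β then α: A → G → B; B → H → D; C → E → E; D → B → A; E → A → G; F → C → F; G → D → C; H → F → H.
Collecting the images, α ∘ β = [B D E A G F C H].

B D E A G F C H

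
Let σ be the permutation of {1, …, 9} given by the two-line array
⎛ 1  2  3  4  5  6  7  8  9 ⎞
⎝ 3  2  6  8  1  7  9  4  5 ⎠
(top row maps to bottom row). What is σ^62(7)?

Tracing 7 → 9 → … returns to 7 after 6 steps, so 7 lies in a 6-cycle (1 3 6 7 9 5).
Powers repeat with period 6 on this cycle, and 62 mod 6 = 2, so σ^62(7) = σ^2(7).
Stepping 2 places around the cycle: 7 → 9 → 5.

5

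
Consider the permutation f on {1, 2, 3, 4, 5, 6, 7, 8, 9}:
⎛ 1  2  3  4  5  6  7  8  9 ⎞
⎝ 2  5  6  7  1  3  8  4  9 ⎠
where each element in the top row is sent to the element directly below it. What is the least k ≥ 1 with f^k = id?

Writing f as disjoint cycles, the cycle lengths are 3, 3, 2, 1.
The order is lcm(3, 3, 2) = 6.

6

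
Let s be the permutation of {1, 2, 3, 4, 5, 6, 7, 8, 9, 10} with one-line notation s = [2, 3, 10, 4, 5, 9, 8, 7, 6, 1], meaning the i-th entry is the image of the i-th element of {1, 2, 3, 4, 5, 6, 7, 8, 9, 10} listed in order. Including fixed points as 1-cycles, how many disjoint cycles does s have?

5

The cycle decomposition is (1, 2, 3, 10)(4)(5)(6, 9)(7, 8), which has 5 cycles (counting 1-cycles).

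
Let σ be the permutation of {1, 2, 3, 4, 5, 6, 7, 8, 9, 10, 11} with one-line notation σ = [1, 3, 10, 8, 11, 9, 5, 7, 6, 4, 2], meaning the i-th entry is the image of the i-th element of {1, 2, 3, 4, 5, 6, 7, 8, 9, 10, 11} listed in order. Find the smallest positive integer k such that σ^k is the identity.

Decomposing into disjoint cycles gives cycle lengths 8, 2, 1.
Since disjoint cycles commute, ord(σ) = lcm(8, 2) = 8.

8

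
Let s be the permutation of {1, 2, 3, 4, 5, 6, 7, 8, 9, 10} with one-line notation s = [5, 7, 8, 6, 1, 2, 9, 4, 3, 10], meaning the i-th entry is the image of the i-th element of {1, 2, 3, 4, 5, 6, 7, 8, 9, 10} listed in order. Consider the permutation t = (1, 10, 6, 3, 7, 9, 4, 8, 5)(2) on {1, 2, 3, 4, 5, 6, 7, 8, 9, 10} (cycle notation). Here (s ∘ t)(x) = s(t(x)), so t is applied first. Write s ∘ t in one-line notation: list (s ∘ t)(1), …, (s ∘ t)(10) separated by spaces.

(s ∘ t)(x) = s(t(x)). Computing each image: s(t(1)) = s(10) = 10, s(t(2)) = s(2) = 7, s(t(3)) = s(7) = 9, s(t(4)) = s(8) = 4, s(t(5)) = s(1) = 5, s(t(6)) = s(3) = 8, s(t(7)) = s(9) = 3, s(t(8)) = s(5) = 1, s(t(9)) = s(4) = 6, s(t(10)) = s(6) = 2.
Hence s ∘ t = [10 7 9 4 5 8 3 1 6 2].

10 7 9 4 5 8 3 1 6 2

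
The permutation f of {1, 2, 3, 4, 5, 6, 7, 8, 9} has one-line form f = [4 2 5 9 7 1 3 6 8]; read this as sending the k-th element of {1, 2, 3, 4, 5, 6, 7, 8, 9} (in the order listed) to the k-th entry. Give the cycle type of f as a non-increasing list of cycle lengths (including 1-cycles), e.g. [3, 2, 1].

[5, 3, 1]

The disjoint cycles are (1, 4, 9, 8, 6)(2)(3, 5, 7), with lengths 5, 3, 1 in non-increasing order.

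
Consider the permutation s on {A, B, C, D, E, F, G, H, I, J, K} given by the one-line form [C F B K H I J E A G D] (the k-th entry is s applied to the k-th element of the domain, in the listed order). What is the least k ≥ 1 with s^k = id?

10

Decomposing into disjoint cycles gives cycle lengths 5, 2, 2, 2.
Since disjoint cycles commute, ord(s) = lcm(5, 2, 2, 2) = 10.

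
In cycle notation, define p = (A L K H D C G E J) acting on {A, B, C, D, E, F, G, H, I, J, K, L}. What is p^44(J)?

E

J lies in the 9-cycle (A L K H D C G E J).
Powers repeat with period 9 on this cycle, and 44 mod 9 = 8, so p^44(J) = p^8(J).
Stepping 8 places around the cycle: J → A → L → K → H → D → C → G → E.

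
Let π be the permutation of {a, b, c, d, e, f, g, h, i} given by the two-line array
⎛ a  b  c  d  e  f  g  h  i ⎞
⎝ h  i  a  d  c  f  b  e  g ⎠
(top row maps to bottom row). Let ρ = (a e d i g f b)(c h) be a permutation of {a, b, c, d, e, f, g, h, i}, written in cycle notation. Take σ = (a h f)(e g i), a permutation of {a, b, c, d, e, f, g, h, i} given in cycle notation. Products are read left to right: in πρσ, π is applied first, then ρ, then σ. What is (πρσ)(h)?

d

Apply the permutations in order: π(h) = e, then ρ(e) = d, then σ(d) = d. So (πρσ)(h) = d.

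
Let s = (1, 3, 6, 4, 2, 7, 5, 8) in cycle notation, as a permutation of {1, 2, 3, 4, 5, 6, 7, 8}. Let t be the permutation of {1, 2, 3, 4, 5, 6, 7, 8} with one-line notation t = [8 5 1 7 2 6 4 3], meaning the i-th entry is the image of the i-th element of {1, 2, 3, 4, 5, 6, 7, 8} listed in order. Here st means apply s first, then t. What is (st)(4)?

First apply s: s(4) = 2, then t(2) = 5. Thus (st)(4) = 5.

5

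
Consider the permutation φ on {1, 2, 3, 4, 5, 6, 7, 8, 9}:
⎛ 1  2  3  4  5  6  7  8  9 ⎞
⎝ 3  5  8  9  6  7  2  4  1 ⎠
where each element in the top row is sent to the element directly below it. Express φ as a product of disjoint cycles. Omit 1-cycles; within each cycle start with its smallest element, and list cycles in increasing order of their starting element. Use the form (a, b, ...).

From 1: 1 → 3 → 8 → 4 → 9 → 1, closing the cycle (1, 3, 8, 4, 9).
Repeating from the next unused element and collecting all non-trivial cycles gives (1, 3, 8, 4, 9)(2, 5, 6, 7).

(1, 3, 8, 4, 9)(2, 5, 6, 7)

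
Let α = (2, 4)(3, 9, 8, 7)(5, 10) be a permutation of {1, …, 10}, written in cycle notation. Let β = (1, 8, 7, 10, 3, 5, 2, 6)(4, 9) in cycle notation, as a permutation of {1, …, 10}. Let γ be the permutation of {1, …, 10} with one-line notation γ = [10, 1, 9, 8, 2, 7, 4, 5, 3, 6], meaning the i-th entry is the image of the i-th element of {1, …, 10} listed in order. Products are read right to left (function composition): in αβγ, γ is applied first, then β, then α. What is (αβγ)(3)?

Chase 3: γ(3) = 9; β(9) = 4; α(4) = 2. Hence (αβγ)(3) = 2.

2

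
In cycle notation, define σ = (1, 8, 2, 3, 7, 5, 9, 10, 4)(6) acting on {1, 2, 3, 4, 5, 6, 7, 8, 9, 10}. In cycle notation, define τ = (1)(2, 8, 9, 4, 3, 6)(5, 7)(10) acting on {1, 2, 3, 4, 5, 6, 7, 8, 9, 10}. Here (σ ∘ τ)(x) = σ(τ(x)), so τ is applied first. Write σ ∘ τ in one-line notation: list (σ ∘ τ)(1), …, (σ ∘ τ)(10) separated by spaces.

(σ ∘ τ)(x) = σ(τ(x)). Computing each image: σ(τ(1)) = σ(1) = 8, σ(τ(2)) = σ(8) = 2, σ(τ(3)) = σ(6) = 6, σ(τ(4)) = σ(3) = 7, σ(τ(5)) = σ(7) = 5, σ(τ(6)) = σ(2) = 3, σ(τ(7)) = σ(5) = 9, σ(τ(8)) = σ(9) = 10, σ(τ(9)) = σ(4) = 1, σ(τ(10)) = σ(10) = 4.
Hence σ ∘ τ = [8 2 6 7 5 3 9 10 1 4].

8 2 6 7 5 3 9 10 1 4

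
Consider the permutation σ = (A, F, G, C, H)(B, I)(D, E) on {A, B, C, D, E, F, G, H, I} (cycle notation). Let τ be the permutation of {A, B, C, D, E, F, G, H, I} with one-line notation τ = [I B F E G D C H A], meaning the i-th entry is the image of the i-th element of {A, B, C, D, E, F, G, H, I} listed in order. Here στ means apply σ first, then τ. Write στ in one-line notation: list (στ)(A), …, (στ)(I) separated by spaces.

D A H G E C F I B

(στ)(x) = τ(σ(x)). Computing each image: τ(σ(A)) = τ(F) = D, τ(σ(B)) = τ(I) = A, τ(σ(C)) = τ(H) = H, τ(σ(D)) = τ(E) = G, τ(σ(E)) = τ(D) = E, τ(σ(F)) = τ(G) = C, τ(σ(G)) = τ(C) = F, τ(σ(H)) = τ(A) = I, τ(σ(I)) = τ(B) = B.
Hence στ = [D A H G E C F I B].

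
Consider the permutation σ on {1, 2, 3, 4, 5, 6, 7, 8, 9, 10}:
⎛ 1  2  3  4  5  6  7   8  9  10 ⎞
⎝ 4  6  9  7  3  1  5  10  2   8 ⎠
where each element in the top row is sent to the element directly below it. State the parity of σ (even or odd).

In disjoint-cycle form the cycle lengths are 8, 2.
A cycle of length ℓ contributes ℓ−1 transpositions, so σ is a product of 7 + 1 = 8 transpositions — even.

even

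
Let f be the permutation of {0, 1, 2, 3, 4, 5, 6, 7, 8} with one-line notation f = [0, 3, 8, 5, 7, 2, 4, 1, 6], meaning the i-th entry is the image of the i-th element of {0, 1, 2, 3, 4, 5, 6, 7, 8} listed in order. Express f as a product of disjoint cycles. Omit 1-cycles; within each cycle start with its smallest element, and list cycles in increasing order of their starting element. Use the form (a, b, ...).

From 1: 1 → 3 → 5 → 2 → 8 → 6 → 4 → 7 → 1, closing the cycle (1, 3, 5, 2, 8, 6, 4, 7).
Repeating from the next unused element and collecting all non-trivial cycles gives (1, 3, 5, 2, 8, 6, 4, 7).

(1, 3, 5, 2, 8, 6, 4, 7)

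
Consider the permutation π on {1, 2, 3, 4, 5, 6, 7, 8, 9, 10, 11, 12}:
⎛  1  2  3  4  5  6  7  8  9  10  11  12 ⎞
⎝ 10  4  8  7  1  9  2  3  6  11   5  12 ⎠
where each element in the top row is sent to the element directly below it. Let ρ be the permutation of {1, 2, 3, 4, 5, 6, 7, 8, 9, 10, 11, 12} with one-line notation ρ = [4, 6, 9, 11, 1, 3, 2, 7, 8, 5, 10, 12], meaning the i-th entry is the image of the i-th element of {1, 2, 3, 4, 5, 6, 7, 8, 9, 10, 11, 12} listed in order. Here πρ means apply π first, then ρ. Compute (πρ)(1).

5

(πρ)(1) = ρ(π(1)). π(1) = 10, then ρ(10) = 5. So (πρ)(1) = 5.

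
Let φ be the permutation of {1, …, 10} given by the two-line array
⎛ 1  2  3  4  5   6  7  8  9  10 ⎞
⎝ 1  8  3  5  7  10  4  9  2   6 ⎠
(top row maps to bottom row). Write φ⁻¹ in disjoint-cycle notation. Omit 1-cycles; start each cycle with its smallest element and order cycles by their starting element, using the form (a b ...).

(2 9 8)(4 7 5)(6 10)

The cycle decomposition of φ is (2 8 9)(4 5 7)(6 10).
Reversing each cycle (and rotating so the smallest element leads) gives φ⁻¹ = (2 9 8)(4 7 5)(6 10).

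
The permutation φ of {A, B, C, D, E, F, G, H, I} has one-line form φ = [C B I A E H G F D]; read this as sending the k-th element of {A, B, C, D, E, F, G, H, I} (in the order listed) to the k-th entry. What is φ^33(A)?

C

Tracing A → C → … returns to A after 4 steps, so A lies in a 4-cycle (A, C, I, D).
Since the cycle has length 4, φ^33 acts on it the same as φ^1 (33 mod 4 = 1).
Stepping 1 place around the cycle: A → C.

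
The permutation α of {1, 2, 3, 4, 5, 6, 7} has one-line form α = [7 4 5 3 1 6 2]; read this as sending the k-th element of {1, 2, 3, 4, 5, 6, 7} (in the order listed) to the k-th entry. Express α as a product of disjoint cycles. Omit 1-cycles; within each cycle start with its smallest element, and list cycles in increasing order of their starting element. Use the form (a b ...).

(1 7 2 4 3 5)

From 1: 1 → 7 → 2 → 4 → 3 → 5 → 1, closing the cycle (1 7 2 4 3 5).
Repeating from the next unused element and collecting all non-trivial cycles gives (1 7 2 4 3 5).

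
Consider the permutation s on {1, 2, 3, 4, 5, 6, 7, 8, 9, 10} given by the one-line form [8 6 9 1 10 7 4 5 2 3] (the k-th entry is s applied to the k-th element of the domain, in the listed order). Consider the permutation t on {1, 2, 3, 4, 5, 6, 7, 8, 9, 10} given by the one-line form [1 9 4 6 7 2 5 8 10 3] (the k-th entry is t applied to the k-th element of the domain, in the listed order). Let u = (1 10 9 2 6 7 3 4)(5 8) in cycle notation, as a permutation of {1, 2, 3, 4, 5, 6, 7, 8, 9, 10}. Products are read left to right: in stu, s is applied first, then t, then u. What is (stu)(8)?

Chase 8: s(8) = 5; t(5) = 7; u(7) = 3. Hence (stu)(8) = 3.

3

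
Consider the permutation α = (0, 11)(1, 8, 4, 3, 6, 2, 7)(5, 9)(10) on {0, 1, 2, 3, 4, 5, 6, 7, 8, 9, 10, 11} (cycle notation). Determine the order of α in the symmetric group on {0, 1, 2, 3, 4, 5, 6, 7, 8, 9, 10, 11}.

The cycle type of α is (7, 2, 2, 1).
The order of α is the least common multiple of its cycle lengths: lcm(7, 2, 2) = 14.

14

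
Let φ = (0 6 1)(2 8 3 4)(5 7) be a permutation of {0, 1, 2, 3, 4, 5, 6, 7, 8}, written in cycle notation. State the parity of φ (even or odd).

The cycle lengths are 4, 3, 2.
A cycle of length ℓ contributes ℓ−1 transpositions, so φ is a product of 3 + 2 + 1 = 6 transpositions — even.

even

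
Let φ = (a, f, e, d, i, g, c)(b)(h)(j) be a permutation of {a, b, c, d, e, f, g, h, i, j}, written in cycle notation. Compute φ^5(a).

g

a lies in the 7-cycle (a, f, e, d, i, g, c).
Advancing 5 steps from a: a → f → e → d → i → g.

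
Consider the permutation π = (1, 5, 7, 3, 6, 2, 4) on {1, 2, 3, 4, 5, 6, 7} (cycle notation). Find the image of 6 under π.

In the cycle (1, 5, 7, 3, 6, 2, 4), 6 is followed by 2, so π(6) = 2.

2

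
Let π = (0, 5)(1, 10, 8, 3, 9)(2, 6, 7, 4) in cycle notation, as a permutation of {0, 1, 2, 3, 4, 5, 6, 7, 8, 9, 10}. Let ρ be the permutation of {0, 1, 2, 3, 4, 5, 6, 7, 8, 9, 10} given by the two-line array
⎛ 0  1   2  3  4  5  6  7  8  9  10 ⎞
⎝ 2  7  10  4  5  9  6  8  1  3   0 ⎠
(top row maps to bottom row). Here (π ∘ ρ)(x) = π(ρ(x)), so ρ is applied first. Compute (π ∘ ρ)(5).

1

ρ(5) = 9, then π(9) = 1; composing gives (π ∘ ρ)(5) = 1.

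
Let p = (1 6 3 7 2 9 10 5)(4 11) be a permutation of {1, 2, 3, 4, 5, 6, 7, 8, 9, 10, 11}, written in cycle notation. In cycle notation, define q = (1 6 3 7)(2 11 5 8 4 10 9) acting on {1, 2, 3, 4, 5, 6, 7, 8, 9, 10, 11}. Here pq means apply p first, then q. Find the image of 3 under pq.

(pq)(3) = q(p(3)). p(3) = 7, then q(7) = 1. So (pq)(3) = 1.

1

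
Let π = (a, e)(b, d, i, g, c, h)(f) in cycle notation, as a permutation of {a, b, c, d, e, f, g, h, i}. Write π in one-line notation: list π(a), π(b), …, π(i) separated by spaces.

Image by image: a↦e, b↦d, c↦h, d↦i, e↦a, f↦f, g↦c, h↦b, i↦g.
Listing these in domain order gives e d h i a f c b g.

e d h i a f c b g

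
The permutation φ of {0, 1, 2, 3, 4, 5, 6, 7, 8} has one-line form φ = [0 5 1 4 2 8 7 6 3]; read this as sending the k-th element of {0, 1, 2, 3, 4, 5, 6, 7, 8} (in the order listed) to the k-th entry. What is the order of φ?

6

Writing φ as disjoint cycles, the cycle lengths are 6, 2, 1.
The order of φ is the least common multiple of its cycle lengths: lcm(6, 2) = 6.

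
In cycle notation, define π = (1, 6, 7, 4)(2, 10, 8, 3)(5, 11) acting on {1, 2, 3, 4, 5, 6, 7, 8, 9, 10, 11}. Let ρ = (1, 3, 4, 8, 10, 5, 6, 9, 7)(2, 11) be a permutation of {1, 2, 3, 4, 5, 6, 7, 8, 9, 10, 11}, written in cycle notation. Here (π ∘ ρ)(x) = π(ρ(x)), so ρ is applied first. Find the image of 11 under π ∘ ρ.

(π ∘ ρ)(11) = π(ρ(11)). ρ(11) = 2, then π(2) = 10. So (π ∘ ρ)(11) = 10.

10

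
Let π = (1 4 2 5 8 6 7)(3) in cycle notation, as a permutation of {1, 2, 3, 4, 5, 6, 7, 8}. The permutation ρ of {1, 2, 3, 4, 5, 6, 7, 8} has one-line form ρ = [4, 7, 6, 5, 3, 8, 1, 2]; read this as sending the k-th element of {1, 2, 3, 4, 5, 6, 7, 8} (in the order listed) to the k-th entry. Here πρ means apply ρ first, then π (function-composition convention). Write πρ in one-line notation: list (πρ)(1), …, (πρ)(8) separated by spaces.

Chase each element through ρ then π: 1 → 4 → 2; 2 → 7 → 1; 3 → 6 → 7; 4 → 5 → 8; 5 → 3 → 3; 6 → 8 → 6; 7 → 1 → 4; 8 → 2 → 5.
So πρ in one-line form is 2 1 7 8 3 6 4 5.

2 1 7 8 3 6 4 5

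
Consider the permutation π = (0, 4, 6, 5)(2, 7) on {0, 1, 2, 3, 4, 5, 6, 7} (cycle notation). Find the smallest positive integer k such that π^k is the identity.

4

The cycle type of π is (4, 2, 1, 1).
Since disjoint cycles commute, ord(π) = lcm(4, 2) = 4.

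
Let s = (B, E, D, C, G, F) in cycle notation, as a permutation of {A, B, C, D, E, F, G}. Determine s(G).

F

In the cycle (B, E, D, C, G, F), G is followed by F, so s(G) = F.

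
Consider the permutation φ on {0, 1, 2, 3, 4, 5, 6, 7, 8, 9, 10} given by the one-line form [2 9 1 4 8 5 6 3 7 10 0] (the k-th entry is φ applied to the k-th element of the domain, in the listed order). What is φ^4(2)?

0

Tracing 2 → 1 → … returns to 2 after 5 steps, so 2 lies in a 5-cycle (0, 2, 1, 9, 10).
Advancing 4 steps from 2: 2 → 1 → 9 → 10 → 0.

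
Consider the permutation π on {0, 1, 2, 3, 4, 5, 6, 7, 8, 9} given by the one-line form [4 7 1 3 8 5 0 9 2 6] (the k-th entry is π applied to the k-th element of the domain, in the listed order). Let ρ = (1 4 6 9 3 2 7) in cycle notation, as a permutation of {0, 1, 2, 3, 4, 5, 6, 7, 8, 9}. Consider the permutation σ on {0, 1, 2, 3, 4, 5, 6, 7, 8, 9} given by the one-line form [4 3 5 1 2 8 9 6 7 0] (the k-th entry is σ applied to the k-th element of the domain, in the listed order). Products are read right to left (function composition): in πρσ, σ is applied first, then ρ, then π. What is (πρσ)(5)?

Chase 5: σ(5) = 8; ρ(8) = 8; π(8) = 2. Hence (πρσ)(5) = 2.

2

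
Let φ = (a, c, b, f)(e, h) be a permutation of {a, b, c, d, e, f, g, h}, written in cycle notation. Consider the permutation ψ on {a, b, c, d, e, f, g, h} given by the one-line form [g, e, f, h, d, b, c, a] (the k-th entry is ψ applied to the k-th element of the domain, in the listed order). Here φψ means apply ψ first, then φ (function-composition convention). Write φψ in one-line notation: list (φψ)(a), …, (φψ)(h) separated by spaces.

For each element, apply ψ then φ: a → g → g; b → e → h; c → f → a; d → h → e; e → d → d; f → b → f; g → c → b; h → a → c.
So φψ in one-line form is g h a e d f b c.

g h a e d f b c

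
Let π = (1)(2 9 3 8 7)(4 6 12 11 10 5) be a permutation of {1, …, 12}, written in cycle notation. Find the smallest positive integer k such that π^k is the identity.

The cycle type of π is (6, 5, 1).
Since disjoint cycles commute, ord(π) = lcm(6, 5) = 30.

30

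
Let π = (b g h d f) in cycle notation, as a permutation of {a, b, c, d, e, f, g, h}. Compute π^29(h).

h lies in the 5-cycle (b g h d f).
Powers repeat with period 5 on this cycle, and 29 mod 5 = 4, so π^29(h) = π^4(h).
Advancing 4 steps from h: h → d → f → b → g.

g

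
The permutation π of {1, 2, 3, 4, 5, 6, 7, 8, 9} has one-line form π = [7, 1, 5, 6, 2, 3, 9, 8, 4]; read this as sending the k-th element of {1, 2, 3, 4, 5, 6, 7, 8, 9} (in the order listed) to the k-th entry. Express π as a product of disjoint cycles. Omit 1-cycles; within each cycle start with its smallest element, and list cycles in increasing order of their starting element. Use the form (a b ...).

(1 7 9 4 6 3 5 2)

From 1: 1 → 7 → 9 → 4 → 6 → 3 → 5 → 2 → 1, closing the cycle (1 7 9 4 6 3 5 2).
Continuing from each remaining unvisited element yields (1 7 9 4 6 3 5 2).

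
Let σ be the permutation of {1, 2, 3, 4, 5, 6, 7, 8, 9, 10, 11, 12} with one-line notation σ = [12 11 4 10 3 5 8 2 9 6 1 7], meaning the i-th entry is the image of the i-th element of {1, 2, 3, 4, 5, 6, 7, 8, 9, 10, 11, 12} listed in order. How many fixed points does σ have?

The fixed points (elements with σ(x) = x) are {9}, so there is 1.

1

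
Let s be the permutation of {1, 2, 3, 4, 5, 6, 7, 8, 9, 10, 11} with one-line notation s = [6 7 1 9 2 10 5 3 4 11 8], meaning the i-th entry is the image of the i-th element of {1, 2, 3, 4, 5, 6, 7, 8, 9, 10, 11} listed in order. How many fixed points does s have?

0

No element satisfies s(x) = x, so there are 0 fixed points.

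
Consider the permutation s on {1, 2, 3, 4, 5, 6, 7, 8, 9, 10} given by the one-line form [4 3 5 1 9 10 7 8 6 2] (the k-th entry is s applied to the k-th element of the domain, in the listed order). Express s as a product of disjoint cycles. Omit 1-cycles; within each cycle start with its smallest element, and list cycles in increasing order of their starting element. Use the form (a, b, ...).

From 1: 1 → 4 → 1, closing the cycle (1, 4).
Continuing from each remaining unvisited element yields (1, 4)(2, 3, 5, 9, 6, 10).

(1, 4)(2, 3, 5, 9, 6, 10)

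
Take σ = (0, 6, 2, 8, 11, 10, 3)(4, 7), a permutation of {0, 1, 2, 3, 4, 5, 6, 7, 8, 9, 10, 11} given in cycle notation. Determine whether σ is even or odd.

The cycle lengths are 7, 2, 1, 1, 1.
A cycle is odd iff its length is even; σ has 1 even-length cycle, so sgn(σ) = (−1)^1 and σ is odd.

odd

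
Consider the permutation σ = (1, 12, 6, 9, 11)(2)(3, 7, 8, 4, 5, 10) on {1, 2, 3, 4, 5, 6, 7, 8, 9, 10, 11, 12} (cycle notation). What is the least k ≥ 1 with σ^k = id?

30

The cycle type of σ is (6, 5, 1).
The order is lcm(6, 5) = 30.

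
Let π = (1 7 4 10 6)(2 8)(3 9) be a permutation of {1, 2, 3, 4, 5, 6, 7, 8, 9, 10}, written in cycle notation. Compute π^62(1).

4

1 lies in the 5-cycle (1 7 4 10 6).
Since the cycle has length 5, π^62 acts on it the same as π^2 (62 mod 5 = 2).
Advancing 2 steps from 1: 1 → 7 → 4.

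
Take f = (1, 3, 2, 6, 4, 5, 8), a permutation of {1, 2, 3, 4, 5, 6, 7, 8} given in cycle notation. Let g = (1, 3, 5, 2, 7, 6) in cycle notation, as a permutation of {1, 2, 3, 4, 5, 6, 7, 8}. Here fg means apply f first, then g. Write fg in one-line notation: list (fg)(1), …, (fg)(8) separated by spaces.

5 1 7 2 8 4 6 3

(fg)(x) = g(f(x)). Computing each image: g(f(1)) = g(3) = 5, g(f(2)) = g(6) = 1, g(f(3)) = g(2) = 7, g(f(4)) = g(5) = 2, g(f(5)) = g(8) = 8, g(f(6)) = g(4) = 4, g(f(7)) = g(7) = 6, g(f(8)) = g(1) = 3.
Hence fg = [5 1 7 2 8 4 6 3].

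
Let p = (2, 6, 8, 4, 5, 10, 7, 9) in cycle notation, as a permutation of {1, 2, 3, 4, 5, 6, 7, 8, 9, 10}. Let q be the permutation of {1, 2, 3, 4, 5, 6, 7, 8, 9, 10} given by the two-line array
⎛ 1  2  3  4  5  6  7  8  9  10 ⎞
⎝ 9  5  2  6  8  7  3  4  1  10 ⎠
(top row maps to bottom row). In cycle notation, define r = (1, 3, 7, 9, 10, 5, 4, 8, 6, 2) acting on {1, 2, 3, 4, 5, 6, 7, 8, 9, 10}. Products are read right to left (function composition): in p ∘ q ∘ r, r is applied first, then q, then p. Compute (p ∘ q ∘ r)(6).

Chase 6: r(6) = 2; q(2) = 5; p(5) = 10. Hence (p ∘ q ∘ r)(6) = 10.

10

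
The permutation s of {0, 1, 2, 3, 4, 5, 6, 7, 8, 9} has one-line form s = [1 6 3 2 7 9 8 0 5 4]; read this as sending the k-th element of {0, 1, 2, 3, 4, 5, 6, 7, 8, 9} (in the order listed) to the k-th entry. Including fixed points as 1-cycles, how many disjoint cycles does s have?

2

The cycle decomposition is (0, 1, 6, 8, 5, 9, 4, 7)(2, 3), which has 2 cycles (counting 1-cycles).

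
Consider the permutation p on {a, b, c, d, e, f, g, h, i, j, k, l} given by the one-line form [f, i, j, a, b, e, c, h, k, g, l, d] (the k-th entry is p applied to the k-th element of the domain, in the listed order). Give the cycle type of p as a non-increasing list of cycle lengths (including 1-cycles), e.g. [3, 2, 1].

The disjoint cycles are (a f e b i k l d)(c j g)(h), with lengths 8, 3, 1 in non-increasing order.

[8, 3, 1]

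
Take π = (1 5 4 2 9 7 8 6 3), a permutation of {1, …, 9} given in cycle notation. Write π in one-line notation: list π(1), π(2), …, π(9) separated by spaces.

Each element maps to the next entry in its cycle (wrapping to the front): 1↦5, 2↦9, 3↦1, 4↦2, 5↦4, 6↦3, 7↦8, 8↦6, 9↦7.
Listing these in domain order gives 5 9 1 2 4 3 8 6 7.

5 9 1 2 4 3 8 6 7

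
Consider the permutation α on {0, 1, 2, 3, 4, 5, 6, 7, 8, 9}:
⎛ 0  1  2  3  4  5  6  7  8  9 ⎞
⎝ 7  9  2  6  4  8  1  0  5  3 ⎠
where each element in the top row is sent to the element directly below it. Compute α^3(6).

3

Tracing 6 → 1 → … returns to 6 after 4 steps, so 6 lies in a 4-cycle (1, 9, 3, 6).
Stepping 3 places around the cycle: 6 → 1 → 9 → 3.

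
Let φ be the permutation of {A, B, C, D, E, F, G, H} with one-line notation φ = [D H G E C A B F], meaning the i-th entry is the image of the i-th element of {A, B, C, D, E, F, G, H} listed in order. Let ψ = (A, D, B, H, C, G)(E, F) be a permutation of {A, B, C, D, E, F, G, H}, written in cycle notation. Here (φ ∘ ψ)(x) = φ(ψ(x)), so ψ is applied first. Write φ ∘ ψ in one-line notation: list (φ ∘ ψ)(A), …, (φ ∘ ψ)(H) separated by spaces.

E F B H A C D G

For each element, apply ψ then φ: A → D → E; B → H → F; C → G → B; D → B → H; E → F → A; F → E → C; G → A → D; H → C → G.
Collecting the images, φ ∘ ψ = [E F B H A C D G].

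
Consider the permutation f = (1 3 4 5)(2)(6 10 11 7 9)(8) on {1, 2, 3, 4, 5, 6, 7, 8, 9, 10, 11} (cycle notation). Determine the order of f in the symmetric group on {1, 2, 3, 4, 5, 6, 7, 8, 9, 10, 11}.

The disjoint cycles have lengths 5, 4, 1, 1.
The order of f is the least common multiple of its cycle lengths: lcm(5, 4) = 20.

20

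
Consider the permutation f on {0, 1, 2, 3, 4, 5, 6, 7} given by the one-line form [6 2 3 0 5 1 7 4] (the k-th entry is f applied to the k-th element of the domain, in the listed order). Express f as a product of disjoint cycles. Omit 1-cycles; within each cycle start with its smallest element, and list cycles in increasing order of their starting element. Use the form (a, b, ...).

(0, 6, 7, 4, 5, 1, 2, 3)

Start at 0 and follow images: 0 → 6 → 7 → 4 → 5 → 1 → 2 → 3 → 0, giving the cycle (0, 6, 7, 4, 5, 1, 2, 3).
Continuing from each remaining unvisited element yields (0, 6, 7, 4, 5, 1, 2, 3).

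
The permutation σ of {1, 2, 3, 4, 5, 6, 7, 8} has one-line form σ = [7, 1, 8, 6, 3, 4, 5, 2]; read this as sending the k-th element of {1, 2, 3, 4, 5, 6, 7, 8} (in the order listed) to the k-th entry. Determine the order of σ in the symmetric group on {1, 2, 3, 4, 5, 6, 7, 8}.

6

Decomposing into disjoint cycles gives cycle lengths 6, 2.
Since disjoint cycles commute, ord(σ) = lcm(6, 2) = 6.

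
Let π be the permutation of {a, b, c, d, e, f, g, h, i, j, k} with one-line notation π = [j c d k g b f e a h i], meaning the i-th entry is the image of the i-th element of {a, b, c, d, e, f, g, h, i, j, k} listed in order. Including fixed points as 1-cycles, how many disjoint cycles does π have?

1

The cycle decomposition is (a, j, h, e, g, f, b, c, d, k, i), which has 1 cycle (counting 1-cycles).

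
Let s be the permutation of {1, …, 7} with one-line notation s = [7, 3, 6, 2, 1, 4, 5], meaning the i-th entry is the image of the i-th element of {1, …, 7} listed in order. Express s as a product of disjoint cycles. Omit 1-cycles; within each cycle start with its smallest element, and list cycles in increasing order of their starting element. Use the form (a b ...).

From 1: 1 → 7 → 5 → 1, closing the cycle (1 7 5).
Continuing from each remaining unvisited element yields (1 7 5)(2 3 6 4).

(1 7 5)(2 3 6 4)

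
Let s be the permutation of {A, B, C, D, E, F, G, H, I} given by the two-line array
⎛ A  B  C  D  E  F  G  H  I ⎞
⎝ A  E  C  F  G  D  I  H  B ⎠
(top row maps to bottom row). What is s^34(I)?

E

Tracing I → B → … returns to I after 4 steps, so I lies in a 4-cycle (B E G I).
Powers repeat with period 4 on this cycle, and 34 mod 4 = 2, so s^34(I) = s^2(I).
Stepping 2 places around the cycle: I → B → E.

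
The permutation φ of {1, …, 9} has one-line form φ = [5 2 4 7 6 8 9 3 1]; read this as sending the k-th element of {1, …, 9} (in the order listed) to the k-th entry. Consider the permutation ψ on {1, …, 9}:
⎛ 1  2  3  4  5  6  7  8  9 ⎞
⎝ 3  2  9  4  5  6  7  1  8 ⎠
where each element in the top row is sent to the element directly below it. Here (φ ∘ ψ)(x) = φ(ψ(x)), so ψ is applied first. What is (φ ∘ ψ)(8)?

5

(φ ∘ ψ)(8) = φ(ψ(8)). ψ(8) = 1, then φ(1) = 5. So (φ ∘ ψ)(8) = 5.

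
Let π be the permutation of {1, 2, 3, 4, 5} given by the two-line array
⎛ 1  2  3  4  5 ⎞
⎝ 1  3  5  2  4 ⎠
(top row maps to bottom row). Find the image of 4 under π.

The entry below 4 in the array is 2, so π(4) = 2.

2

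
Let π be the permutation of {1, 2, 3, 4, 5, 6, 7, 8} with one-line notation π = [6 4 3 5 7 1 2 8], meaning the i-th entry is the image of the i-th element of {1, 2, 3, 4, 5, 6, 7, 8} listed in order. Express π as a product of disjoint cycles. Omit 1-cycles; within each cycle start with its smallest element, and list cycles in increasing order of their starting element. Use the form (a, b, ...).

Iterating π from 1 gives 1 → 6 → 1; that is the 2-cycle (1, 6).
Repeating from the next unused element and collecting all non-trivial cycles gives (1, 6)(2, 4, 5, 7).

(1, 6)(2, 4, 5, 7)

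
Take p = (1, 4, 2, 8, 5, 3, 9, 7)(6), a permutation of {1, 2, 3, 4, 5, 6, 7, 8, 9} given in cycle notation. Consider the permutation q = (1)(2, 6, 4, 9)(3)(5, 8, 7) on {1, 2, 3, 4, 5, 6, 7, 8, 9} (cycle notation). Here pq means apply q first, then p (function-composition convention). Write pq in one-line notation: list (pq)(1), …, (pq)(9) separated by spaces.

Chase each element through q then p: 1 → 1 → 4; 2 → 6 → 6; 3 → 3 → 9; 4 → 9 → 7; 5 → 8 → 5; 6 → 4 → 2; 7 → 5 → 3; 8 → 7 → 1; 9 → 2 → 8.
So pq in one-line form is 4 6 9 7 5 2 3 1 8.

4 6 9 7 5 2 3 1 8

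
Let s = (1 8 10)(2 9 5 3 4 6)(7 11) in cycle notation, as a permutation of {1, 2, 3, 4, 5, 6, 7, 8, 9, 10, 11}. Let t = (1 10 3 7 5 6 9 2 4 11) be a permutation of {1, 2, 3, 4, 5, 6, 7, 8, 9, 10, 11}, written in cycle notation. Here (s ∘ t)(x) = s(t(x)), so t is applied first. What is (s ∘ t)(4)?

7

t(4) = 11, then s(11) = 7; composing gives (s ∘ t)(4) = 7.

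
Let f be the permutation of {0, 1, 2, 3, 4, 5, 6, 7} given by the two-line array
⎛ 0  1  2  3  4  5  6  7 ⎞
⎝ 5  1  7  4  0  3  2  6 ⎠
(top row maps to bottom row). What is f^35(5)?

Tracing 5 → 3 → … returns to 5 after 4 steps, so 5 lies in a 4-cycle (0, 5, 3, 4).
On a 4-cycle, f^4 is the identity, so f^35 = f^3 there (35 ≡ 3 mod 4).
Stepping 3 places around the cycle: 5 → 3 → 4 → 0.

0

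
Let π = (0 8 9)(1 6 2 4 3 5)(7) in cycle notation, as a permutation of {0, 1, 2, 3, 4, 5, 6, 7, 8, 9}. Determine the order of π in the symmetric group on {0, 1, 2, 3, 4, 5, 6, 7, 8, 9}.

6

The disjoint cycles have lengths 6, 3, 1.
The order of π is the least common multiple of its cycle lengths: lcm(6, 3) = 6.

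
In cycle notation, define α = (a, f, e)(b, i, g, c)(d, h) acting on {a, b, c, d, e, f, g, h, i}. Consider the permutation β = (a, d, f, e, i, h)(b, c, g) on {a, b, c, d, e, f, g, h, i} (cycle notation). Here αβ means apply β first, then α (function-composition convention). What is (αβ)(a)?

h

(αβ)(a) = α(β(a)). β(a) = d, then α(d) = h. So (αβ)(a) = h.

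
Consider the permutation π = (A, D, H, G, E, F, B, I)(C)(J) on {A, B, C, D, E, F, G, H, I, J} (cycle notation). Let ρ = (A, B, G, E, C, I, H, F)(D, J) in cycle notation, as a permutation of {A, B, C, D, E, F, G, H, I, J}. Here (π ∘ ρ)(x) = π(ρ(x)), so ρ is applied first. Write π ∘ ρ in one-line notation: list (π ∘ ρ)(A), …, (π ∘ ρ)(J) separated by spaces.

(π ∘ ρ)(x) = π(ρ(x)). Computing each image: π(ρ(A)) = π(B) = I, π(ρ(B)) = π(G) = E, π(ρ(C)) = π(I) = A, π(ρ(D)) = π(J) = J, π(ρ(E)) = π(C) = C, π(ρ(F)) = π(A) = D, π(ρ(G)) = π(E) = F, π(ρ(H)) = π(F) = B, π(ρ(I)) = π(H) = G, π(ρ(J)) = π(D) = H.
Hence π ∘ ρ = [I E A J C D F B G H].

I E A J C D F B G H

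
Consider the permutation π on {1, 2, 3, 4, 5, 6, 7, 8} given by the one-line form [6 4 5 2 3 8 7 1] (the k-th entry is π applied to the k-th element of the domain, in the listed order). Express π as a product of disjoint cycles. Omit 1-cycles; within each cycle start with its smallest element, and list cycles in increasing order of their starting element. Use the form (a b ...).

(1 6 8)(2 4)(3 5)

From 1: 1 → 6 → 8 → 1, closing the cycle (1 6 8).
Repeating from the next unused element and collecting all non-trivial cycles gives (1 6 8)(2 4)(3 5).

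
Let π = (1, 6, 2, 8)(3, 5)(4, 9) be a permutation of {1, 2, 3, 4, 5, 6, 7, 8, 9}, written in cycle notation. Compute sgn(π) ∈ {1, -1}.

The cycle lengths are 4, 2, 2, 1.
A cycle of length ℓ contributes ℓ−1 transpositions, so π is a product of 3 + 1 + 1 = 5 transpositions — odd.

-1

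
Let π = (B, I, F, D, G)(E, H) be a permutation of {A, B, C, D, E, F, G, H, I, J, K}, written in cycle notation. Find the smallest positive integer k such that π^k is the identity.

The disjoint cycles have lengths 5, 2, 1, 1, 1, 1.
Since disjoint cycles commute, ord(π) = lcm(5, 2) = 10.

10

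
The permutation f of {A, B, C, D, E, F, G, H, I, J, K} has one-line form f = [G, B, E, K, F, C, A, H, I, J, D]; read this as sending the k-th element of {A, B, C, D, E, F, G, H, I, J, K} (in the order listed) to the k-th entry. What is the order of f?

Writing f as disjoint cycles, the cycle lengths are 3, 2, 2, 1, 1, 1, 1.
Since disjoint cycles commute, ord(f) = lcm(3, 2, 2) = 6.

6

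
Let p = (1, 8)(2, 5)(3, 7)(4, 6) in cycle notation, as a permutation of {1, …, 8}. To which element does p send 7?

3

In the cycle (3, 7), 7 is followed by 3, so p(7) = 3.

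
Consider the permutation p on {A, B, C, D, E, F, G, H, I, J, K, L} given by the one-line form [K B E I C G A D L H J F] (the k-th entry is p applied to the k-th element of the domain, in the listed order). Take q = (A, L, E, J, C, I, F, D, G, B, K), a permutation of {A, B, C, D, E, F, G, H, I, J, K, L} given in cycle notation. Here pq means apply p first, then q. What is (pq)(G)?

L

p(G) = A, then q(A) = L; composing gives (pq)(G) = L.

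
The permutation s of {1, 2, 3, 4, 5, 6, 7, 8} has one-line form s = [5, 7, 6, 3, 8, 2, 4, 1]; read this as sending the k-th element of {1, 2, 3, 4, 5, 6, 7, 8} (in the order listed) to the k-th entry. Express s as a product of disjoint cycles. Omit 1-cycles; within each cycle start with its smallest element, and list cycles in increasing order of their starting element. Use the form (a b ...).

From 1: 1 → 5 → 8 → 1, closing the cycle (1 5 8).
Repeating from the next unused element and collecting all non-trivial cycles gives (1 5 8)(2 7 4 3 6).

(1 5 8)(2 7 4 3 6)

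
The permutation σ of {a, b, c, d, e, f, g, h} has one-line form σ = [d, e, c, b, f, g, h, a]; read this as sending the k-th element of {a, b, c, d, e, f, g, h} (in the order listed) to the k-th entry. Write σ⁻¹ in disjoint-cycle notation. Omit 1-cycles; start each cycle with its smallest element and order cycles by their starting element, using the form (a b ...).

(a h g f e b d)

The cycle decomposition of σ is (a d b e f g h).
The inverse reverses every cycle; in canonical form, σ⁻¹ = (a h g f e b d).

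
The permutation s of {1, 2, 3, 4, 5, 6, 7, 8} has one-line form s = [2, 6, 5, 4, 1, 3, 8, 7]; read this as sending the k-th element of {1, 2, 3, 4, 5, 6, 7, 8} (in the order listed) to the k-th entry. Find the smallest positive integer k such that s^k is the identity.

Writing s as disjoint cycles, the cycle lengths are 5, 2, 1.
Since disjoint cycles commute, ord(s) = lcm(5, 2) = 10.

10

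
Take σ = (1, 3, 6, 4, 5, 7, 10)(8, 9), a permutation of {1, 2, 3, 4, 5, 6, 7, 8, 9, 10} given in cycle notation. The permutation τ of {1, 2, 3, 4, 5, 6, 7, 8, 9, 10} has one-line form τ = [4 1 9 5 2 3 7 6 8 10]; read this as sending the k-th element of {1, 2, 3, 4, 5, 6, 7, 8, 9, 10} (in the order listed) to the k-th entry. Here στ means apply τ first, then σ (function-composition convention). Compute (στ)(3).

8

τ(3) = 9, then σ(9) = 8; composing gives (στ)(3) = 8.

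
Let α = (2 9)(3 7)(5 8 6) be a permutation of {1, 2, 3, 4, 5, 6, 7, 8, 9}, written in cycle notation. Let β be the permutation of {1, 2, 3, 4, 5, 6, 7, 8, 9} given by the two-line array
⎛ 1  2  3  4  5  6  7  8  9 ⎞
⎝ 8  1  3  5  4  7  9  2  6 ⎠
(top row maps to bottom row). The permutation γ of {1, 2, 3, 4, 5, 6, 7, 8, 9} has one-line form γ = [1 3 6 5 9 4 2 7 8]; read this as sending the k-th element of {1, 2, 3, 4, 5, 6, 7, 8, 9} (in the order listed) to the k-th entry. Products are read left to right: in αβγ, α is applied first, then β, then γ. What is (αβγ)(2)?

(αβγ)(2) = γ(β(α(2))). α(2) = 9, then β(9) = 6, then γ(6) = 4, so the result is 4.

4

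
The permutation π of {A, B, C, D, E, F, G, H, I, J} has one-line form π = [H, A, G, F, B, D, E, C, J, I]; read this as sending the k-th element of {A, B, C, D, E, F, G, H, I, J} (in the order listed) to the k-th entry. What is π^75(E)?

Tracing E → B → … returns to E after 6 steps, so E lies in a 6-cycle (A H C G E B).
Powers repeat with period 6 on this cycle, and 75 mod 6 = 3, so π^75(E) = π^3(E).
Stepping 3 places around the cycle: E → B → A → H.

H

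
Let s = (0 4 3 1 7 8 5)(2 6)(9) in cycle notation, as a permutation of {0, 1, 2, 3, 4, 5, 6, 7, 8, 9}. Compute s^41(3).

4

3 lies in the 7-cycle (0 4 3 1 7 8 5).
On a 7-cycle, s^7 is the identity, so s^41 = s^6 there (41 ≡ 6 mod 7).
Stepping 6 places around the cycle: 3 → 1 → 7 → 8 → 5 → 0 → 4.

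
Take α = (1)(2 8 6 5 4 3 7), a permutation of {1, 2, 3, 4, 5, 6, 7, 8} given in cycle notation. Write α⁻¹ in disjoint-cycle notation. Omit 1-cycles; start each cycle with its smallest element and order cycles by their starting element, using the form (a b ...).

The inverse reverses each cycle.
Reversing each cycle of α and rotating so the smallest element leads gives (2 7 3 4 5 6 8).

(2 7 3 4 5 6 8)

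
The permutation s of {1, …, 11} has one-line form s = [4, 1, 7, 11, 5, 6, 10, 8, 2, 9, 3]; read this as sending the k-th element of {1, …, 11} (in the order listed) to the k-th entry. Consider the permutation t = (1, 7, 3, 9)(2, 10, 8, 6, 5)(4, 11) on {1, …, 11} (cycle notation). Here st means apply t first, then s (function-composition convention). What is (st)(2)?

t(2) = 10, then s(10) = 9; composing gives (st)(2) = 9.

9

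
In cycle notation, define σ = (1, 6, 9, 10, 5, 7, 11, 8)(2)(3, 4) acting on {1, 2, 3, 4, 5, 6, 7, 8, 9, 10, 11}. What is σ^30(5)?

5 lies in the 8-cycle (1, 6, 9, 10, 5, 7, 11, 8).
Since the cycle has length 8, σ^30 acts on it the same as σ^6 (30 mod 8 = 6).
Stepping 6 places around the cycle: 5 → 7 → 11 → 8 → 1 → 6 → 9.

9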